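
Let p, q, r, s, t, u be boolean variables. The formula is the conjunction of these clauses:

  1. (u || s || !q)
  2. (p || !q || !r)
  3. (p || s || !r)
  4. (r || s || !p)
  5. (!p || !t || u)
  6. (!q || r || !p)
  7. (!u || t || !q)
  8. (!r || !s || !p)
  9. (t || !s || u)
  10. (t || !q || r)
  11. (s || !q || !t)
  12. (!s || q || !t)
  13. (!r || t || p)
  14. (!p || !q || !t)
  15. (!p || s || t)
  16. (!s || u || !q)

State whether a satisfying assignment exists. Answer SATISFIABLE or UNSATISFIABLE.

SATISFIABLE

Set p = True and propagate.
Try q = False.
Set r = False and propagate.
  then s is forced to True.
  then t is forced to False.
  then u is forced to True.
So p=T, q=F, r=F, s=T, t=F, u=T is a satisfying assignment.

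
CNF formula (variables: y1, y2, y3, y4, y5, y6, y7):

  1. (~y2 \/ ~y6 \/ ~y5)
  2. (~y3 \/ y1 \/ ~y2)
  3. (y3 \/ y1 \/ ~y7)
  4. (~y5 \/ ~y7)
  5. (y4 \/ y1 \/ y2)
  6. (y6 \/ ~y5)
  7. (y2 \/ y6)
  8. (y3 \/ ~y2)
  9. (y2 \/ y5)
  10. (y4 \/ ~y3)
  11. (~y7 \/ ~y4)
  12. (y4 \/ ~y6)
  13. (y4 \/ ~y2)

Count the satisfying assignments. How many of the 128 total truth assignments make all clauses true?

6

The models are:
  y1=F y2=F y3=F y4=T y5=T y6=T y7=F
  y1=F y2=F y3=T y4=T y5=T y6=T y7=F
  y1=T y2=F y3=F y4=T y5=T y6=T y7=F
  y1=T y2=F y3=T y4=T y5=T y6=T y7=F
  y1=T y2=T y3=T y4=T y5=F y6=F y7=F
  y1=T y2=T y3=T y4=T y5=F y6=T y7=F
Count: 6.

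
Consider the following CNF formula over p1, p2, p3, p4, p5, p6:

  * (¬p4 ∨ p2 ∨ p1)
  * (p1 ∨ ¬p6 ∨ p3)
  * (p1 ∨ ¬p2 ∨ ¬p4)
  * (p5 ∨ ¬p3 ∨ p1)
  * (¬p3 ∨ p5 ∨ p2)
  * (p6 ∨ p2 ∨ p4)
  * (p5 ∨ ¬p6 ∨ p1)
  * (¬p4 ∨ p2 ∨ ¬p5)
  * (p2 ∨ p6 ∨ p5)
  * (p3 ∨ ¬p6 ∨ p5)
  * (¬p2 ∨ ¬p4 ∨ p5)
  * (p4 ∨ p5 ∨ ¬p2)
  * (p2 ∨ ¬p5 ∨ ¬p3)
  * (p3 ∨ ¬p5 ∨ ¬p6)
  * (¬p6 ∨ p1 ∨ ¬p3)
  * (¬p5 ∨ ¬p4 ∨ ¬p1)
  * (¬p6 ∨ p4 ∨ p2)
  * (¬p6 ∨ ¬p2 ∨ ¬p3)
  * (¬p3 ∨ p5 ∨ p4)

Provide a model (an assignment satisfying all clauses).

p1=T, p2=T, p3=F, p4=F, p5=T, p6=F

Check each clause:
  1. (p2 ∨ ¬p4 ∨ p1) — p1 is true.
  2. (¬p6 ∨ p1 ∨ p3) — p1 is true.
  3. (p1 ∨ ¬p2 ∨ ¬p4) — p1 is true.
  4. (¬p3 ∨ p1 ∨ p5) — p1 is true.
  5. (¬p3 ∨ p5 ∨ p2) — p5 is true.
  6. (p6 ∨ p4 ∨ p2) — p2 is true.
  7. (p1 ∨ p5 ∨ ¬p6) — p1 is true.
  8. (p2 ∨ ¬p5 ∨ ¬p4) — p2 is true.
  9. (p6 ∨ p5 ∨ p2) — p2 is true.
  10. (p3 ∨ ¬p6 ∨ p5) — ¬p6 is true.
  11. (¬p2 ∨ p5 ∨ ¬p4) — ¬p4 is true.
  12. (¬p2 ∨ p4 ∨ p5) — p5 is true.
  13. (¬p5 ∨ ¬p3 ∨ p2) — p2 is true.
  14. (¬p5 ∨ p3 ∨ ¬p6) — ¬p6 is true.
  15. (¬p6 ∨ ¬p3 ∨ p1) — p1 is true.
  16. (¬p4 ∨ ¬p1 ∨ ¬p5) — ¬p4 is true.
  17. (p4 ∨ p2 ∨ ¬p6) — ¬p6 is true.
  18. (¬p6 ∨ ¬p2 ∨ ¬p3) — ¬p6 is true.
  19. (p5 ∨ p4 ∨ ¬p3) — p5 is true.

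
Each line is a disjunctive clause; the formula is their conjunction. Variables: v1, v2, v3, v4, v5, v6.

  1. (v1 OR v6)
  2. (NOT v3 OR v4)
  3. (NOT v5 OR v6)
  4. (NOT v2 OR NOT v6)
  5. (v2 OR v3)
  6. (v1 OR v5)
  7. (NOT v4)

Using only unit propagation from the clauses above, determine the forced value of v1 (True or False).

True

(NOT v4) stands alone — v4 = False.
In (NOT v3 OR v4), v4 is now false; NOT v3 must hold, so v3 = False.
From (v2 OR v3) and v3 = False: v2 = True.
(NOT v6 OR NOT v2): since v2 = True, the clause reduces to (NOT v6). v6 = False.
In (v6 OR v1), v6 is now false; v1 must hold, so v1 = True.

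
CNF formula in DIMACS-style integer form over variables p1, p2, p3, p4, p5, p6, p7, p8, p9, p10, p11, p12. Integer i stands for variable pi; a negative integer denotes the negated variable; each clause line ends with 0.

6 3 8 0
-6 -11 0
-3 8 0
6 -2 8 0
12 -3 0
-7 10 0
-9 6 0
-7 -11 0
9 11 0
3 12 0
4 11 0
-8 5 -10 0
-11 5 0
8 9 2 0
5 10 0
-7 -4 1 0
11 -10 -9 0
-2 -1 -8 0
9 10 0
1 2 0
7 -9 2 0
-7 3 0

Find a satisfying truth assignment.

p1 = 0, p2 = 1, p3 = 0, p4 = 0, p5 = 1, p6 = 0, p7 = 0, p8 = 1, p9 = 0, p10 = 1, p11 = 1, p12 = 1

p5 occurs only positively in the remaining clauses — set p5 = True.
p12 occurs only positively in the remaining clauses — set p12 = True.
Set p1 = False and propagate.
  then p2 is forced to True.
Try p3 = False.
  then p7 is forced to False.
Try p4 = False.
  then p11 is forced to True.
  then p6 is forced to False.
  then p8 is forced to True.
  then p9 is forced to False.
  then p10 is forced to True.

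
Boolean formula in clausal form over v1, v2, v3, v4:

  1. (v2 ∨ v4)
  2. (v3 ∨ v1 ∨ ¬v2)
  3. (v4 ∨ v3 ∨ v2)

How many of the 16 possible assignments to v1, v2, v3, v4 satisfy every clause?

Split on v2, then v3.
  v2=1, v3=1: remaining (v1,v4) ∈ {(0,0); (0,1); (1,0); (1,1)} — 4.
  v2=1, v3=0: remaining (v1,v4) ∈ {(1,0); (1,1)} — 2.
  v2=0, v3=1: remaining (v1,v4) ∈ {(0,1); (1,1)} — 2.
  v2=0, v3=0: remaining (v1,v4) ∈ {(0,1); (1,1)} — 2.
Total: 4 + 2 + 2 + 2 = 10.

10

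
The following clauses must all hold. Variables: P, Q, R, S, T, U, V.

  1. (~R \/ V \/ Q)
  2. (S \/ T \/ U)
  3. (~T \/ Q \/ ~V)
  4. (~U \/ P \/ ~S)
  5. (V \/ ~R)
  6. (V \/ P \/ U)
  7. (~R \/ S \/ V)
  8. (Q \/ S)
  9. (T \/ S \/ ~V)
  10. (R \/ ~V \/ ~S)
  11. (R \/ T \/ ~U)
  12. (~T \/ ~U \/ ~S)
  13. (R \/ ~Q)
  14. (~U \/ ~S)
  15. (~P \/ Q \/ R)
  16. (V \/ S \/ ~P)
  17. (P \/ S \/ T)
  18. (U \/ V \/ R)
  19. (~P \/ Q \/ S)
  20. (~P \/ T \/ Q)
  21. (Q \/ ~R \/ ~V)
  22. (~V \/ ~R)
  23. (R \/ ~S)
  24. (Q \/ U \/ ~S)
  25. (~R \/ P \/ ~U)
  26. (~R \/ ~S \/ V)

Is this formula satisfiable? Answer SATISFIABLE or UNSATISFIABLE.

UNSATISFIABLE

S = True:
  propagation gives U=False, R=True, V=True; an empty clause results — contradiction.
S = False:
  propagation gives Q=True, R=True, V=True; an empty clause results — contradiction.
Every branch closes, so no satisfying assignment exists.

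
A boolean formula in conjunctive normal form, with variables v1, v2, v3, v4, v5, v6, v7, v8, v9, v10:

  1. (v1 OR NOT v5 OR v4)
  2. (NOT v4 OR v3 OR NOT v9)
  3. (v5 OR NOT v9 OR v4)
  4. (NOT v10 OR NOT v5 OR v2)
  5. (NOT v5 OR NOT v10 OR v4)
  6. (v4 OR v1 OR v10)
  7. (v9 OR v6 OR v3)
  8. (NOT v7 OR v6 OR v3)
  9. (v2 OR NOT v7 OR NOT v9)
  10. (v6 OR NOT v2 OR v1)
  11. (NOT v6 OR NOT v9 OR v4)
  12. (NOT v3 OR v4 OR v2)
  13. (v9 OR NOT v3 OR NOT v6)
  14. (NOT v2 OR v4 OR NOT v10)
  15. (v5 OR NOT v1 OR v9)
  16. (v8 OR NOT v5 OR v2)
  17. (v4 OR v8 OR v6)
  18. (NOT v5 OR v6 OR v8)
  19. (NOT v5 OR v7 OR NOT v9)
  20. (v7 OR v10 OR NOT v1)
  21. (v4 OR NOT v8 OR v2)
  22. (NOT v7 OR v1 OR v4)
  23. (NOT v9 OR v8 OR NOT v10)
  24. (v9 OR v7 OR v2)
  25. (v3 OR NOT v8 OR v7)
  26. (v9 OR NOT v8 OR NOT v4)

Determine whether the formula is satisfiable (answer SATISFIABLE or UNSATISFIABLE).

SATISFIABLE

Branch on v1: take v1 = True.
For the remaining variables, v2 = True, v3 = True, v4 = True, v5 = True, v6 = True, v7 = True, v8 = True, v9 = True, v10 = False works.
Every clause has at least one true literal under this assignment.
So v1 = T, v2 = T, v3 = T, v4 = T, v5 = T, v6 = T, v7 = T, v8 = T, v9 = T, v10 = F is a satisfying assignment.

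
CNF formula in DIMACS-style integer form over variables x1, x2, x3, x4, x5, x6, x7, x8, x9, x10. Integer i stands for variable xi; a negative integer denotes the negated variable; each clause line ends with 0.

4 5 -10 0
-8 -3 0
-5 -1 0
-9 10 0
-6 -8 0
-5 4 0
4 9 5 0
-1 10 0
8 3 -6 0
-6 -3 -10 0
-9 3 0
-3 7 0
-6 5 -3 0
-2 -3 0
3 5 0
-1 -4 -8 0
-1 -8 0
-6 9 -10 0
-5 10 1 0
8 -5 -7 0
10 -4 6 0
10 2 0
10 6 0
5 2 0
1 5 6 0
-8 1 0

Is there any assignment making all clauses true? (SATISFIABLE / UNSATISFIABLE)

SATISFIABLE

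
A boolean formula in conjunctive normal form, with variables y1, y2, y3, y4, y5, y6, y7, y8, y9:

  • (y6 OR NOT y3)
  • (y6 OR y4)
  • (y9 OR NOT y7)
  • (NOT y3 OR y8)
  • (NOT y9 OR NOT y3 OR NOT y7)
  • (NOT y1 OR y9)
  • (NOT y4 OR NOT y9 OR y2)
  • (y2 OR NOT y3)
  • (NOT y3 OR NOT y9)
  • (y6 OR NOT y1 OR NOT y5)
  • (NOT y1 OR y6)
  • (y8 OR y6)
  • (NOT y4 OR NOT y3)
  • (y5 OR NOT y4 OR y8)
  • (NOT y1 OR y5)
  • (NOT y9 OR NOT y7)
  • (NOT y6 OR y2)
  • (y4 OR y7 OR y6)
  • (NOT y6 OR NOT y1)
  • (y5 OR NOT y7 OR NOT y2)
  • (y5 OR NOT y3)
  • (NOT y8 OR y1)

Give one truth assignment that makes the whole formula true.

Pure literal: y3 appears only negated; assign y3 = False.
Try y1 = False.
  then y8 is forced to False.
  then y6 is forced to True.
  then y2 is forced to True.
The remaining clauses are satisfied by y4 = False, y5 = True, y7 = False, y9 = False.

y1 = False  y2 = True  y3 = False  y4 = False  y5 = True  y6 = True  y7 = False  y8 = False  y9 = False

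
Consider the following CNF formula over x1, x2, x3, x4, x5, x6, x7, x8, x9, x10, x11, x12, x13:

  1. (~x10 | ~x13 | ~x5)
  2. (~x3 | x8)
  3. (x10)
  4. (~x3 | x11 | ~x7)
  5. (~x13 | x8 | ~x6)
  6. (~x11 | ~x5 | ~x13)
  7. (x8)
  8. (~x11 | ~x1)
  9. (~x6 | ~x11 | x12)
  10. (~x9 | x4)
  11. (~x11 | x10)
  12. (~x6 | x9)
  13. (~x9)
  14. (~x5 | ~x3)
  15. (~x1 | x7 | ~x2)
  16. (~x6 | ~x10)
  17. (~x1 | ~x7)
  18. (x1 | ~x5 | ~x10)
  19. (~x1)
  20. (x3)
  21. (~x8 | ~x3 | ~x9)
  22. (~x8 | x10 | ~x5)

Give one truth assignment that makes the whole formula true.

x1=F, x2=F, x3=T, x4=T, x5=F, x6=F, x7=T, x8=T, x9=F, x10=T, x11=T, x12=F, x13=T

(x10) is a unit clause, so x10 = True.
Unit propagation: (x8) forces x8 = True.
(~x9) is a unit clause, so x9 = False.
Unit propagation: (~x6) forces x6 = False.
The clause (~x1) is unit: x1 must be False.
(~x5) is a unit clause, so x5 = False.
Unit propagation: (x3) forces x3 = True.
x11 occurs only positively in the remaining clauses — set x11 = True.
x2, x4, x7, x12, x13 are now unconstrained; take x2 = False, x4 = True, x7 = True, x12 = False, x13 = True.
Every clause has at least one true literal under this assignment.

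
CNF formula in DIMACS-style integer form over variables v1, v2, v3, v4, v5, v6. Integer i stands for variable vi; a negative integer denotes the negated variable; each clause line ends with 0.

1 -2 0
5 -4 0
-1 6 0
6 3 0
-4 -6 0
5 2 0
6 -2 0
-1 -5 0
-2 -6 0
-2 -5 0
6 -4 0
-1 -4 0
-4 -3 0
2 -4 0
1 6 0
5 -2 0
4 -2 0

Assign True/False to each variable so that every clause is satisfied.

v1=False, v2=False, v3=False, v4=False, v5=True, v6=True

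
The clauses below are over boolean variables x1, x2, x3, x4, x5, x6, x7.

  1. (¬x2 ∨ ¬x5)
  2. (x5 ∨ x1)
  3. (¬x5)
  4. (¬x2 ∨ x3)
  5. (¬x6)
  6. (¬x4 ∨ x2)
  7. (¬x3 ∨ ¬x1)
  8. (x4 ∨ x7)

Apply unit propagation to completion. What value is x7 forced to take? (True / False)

True

(¬x5) is a unit clause: x5 = False.
(x1 ∨ x5): since x5 = False, the clause reduces to (x1). x1 = True.
(¬x6) stands alone — x6 = False.
From (¬x1 ∨ ¬x3) and x1 = True: x3 = False.
In (x3 ∨ ¬x2), x3 is now false; ¬x2 must hold, so x2 = False.
(¬x4 ∨ x2) with x2 = False leaves only ¬x4, so x4 = False.
In (x7 ∨ x4), x4 is now false; x7 must hold, so x7 = True.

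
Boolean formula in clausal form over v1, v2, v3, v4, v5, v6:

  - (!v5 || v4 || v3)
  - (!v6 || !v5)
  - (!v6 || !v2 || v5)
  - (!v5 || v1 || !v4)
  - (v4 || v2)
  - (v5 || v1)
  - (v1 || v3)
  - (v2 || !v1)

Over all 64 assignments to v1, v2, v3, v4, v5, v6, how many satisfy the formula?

Split on v5, then v1.
  v5=1, v1=1: remaining (v2,v3,v4,v6) ∈ {(1,0,1,0); (1,1,0,0); (1,1,1,0)} — 3.
  v5=1, v1=0: remaining (v2,v3,v4,v6) ∈ {(1,1,0,0)} — 1.
  v5=0, v1=1: remaining (v2,v3,v4,v6) ∈ {(1,0,0,0); (1,0,1,0); (1,1,0,0); (1,1,1,0)} — 4.
  v5=0, v1=0: a clause becomes empty — 0.
Total: 3 + 1 + 4 + 0 = 8.

8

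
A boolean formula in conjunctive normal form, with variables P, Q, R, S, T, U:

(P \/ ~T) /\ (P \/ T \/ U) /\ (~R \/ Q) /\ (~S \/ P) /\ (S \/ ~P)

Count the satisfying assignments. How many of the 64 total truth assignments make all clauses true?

Case analysis on P and S:
  P=T, S=T: T, U free; 3 ways for (Q,R) × 2^2 = 12.
  P=T, S=F: a clause becomes empty — 0.
  P=F, S=T: a clause becomes empty — 0.
  P=F, S=F: remaining (Q,R,T,U) ∈ {(F,F,F,T); (T,F,F,T); (T,T,F,T)} — 3.
Total: 12 + 0 + 0 + 3 = 15.

15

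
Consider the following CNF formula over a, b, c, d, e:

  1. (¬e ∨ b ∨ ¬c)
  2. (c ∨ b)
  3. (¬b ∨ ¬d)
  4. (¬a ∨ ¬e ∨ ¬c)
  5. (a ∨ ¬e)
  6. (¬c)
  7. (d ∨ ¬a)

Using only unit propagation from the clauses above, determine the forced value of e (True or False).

False

(¬c) is a unit clause: c = False.
(c ∨ b): since c = False, the clause reduces to (b). b = True.
In (¬b ∨ ¬d), ¬b is now false; ¬d must hold, so d = False.
In (d ∨ ¬a), d is now false; ¬a must hold, so a = False.
In (¬e ∨ a), a is now false; ¬e must hold, so e = False.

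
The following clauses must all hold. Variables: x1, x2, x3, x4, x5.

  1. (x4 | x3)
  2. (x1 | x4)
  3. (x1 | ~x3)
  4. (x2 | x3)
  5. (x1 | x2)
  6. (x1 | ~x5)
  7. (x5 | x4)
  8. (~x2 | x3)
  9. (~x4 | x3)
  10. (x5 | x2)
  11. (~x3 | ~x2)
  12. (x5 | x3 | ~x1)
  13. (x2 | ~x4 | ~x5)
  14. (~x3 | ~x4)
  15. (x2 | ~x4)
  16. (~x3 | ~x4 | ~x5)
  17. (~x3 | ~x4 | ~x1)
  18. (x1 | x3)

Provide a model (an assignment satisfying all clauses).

x1=True, x2=False, x3=True, x4=False, x5=True

Try x1 = True.
For the remaining variables, x2 = False, x3 = True, x4 = False, x5 = True works.
Every clause has at least one true literal under this assignment.
Check each clause:
  1. (x4 | x3) — x3 is true.
  2. (x4 | x1) — x1 is true.
  3. (x1 | ~x3) — x1 is true.
  4. (x2 | x3) — x3 is true.
  5. (x2 | x1) — x1 is true.
  6. (~x5 | x1) — x1 is true.
  7. (x4 | x5) — x5 is true.
  8. (x3 | ~x2) — x3 is true.
  9. (~x4 | x3) — x3 is true.
  10. (x5 | x2) — x5 is true.
  11. (~x2 | ~x3) — ~x2 is true.
  12. (~x1 | x3 | x5) — x3 is true.
  13. (~x4 | ~x5 | x2) — ~x4 is true.
  14. (~x4 | ~x3) — ~x4 is true.
  15. (~x4 | x2) — ~x4 is true.
  16. (~x5 | ~x3 | ~x4) — ~x4 is true.
  17. (~x4 | ~x3 | ~x1) — ~x4 is true.
  18. (x3 | x1) — x1 is true.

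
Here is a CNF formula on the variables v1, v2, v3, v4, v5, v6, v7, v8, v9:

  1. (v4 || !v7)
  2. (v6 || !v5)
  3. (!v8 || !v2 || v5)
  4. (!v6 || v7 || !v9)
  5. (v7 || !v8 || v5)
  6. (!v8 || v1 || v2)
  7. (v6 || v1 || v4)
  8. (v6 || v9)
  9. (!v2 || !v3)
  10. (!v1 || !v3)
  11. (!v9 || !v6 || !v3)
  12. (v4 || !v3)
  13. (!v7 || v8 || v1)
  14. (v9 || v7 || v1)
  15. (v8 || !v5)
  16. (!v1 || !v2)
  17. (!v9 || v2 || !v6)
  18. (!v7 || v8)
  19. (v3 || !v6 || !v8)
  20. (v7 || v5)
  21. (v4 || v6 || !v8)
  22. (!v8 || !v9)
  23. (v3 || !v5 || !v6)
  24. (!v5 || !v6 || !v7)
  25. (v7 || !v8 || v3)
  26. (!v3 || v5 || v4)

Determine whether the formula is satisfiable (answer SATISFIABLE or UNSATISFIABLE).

UNSATISFIABLE

v6 = True:
  v7 = True:
    propagation gives v4=True, v8=True, v3=True, v2=False; an empty clause results — contradiction.
  v7 = False:
    propagation gives v9=False, v1=True, v3=False, v2=False; an empty clause results — contradiction.
v6 = False:
  propagation gives v5=False, v9=True, v7=True, v4=True; an empty clause results — contradiction.
Every branch closes, so no satisfying assignment exists.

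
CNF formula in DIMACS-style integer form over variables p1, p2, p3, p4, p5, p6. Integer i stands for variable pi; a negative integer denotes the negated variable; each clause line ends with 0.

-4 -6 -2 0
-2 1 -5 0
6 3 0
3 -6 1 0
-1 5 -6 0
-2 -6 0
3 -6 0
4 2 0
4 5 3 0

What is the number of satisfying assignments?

Split on p6, then p2.
  p6=1, p2=1: a clause becomes empty — 0.
  p6=1, p2=0: remaining (p1,p3,p4,p5) ∈ {(0,1,1,0); (0,1,1,1); (1,1,1,1)} — 3.
  p6=0, p2=1: p4 free; 3 ways for (p1,p3,p5) × 2^1 = 6.
  p6=0, p2=0: remaining (p1,p3,p4,p5) ∈ {(0,1,1,0); (0,1,1,1); (1,1,1,0); (1,1,1,1)} — 4.
Total: 0 + 3 + 6 + 4 = 13.

13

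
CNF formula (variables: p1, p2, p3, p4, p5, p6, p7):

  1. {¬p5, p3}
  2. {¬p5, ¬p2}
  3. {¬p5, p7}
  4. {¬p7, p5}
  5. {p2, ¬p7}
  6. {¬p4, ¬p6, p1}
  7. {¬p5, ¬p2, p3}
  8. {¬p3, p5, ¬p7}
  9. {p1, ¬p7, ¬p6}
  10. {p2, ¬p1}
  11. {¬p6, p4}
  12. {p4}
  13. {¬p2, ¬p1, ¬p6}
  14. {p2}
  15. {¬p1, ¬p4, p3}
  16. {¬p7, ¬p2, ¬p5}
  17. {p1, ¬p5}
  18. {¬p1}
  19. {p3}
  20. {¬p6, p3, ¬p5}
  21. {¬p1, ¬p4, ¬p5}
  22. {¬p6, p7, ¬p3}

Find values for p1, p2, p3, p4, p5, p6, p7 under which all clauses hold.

p1=0  p2=1  p3=1  p4=1  p5=0  p6=0  p7=0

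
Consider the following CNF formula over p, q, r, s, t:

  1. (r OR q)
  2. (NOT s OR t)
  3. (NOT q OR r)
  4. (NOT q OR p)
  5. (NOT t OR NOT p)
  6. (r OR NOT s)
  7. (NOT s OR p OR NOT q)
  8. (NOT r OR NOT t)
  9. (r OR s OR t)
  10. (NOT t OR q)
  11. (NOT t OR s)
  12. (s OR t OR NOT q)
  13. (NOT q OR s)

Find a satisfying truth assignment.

Try p = True.
  then t is forced to False.
  then s is forced to False.
  then r is forced to True.
  then q is forced to False.
Every clause has at least one true literal under this assignment.

p = True, q = False, r = True, s = False, t = False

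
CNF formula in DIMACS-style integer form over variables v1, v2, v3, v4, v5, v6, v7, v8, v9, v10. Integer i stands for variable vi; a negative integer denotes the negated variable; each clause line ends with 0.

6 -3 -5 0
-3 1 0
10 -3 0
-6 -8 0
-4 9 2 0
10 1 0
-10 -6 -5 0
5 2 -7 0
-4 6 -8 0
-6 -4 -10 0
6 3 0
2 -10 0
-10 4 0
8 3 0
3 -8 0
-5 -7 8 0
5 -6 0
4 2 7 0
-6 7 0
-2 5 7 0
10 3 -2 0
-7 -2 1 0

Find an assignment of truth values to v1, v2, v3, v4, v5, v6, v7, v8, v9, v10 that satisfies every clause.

v1=True  v2=True  v3=True  v4=True  v5=False  v6=False  v7=True  v8=False  v9=True  v10=True

Check each clause:
  1. (~v5 \/ ~v3 \/ v6) — ~v5 is true.
  2. (v1 \/ ~v3) — v1 is true.
  3. (~v3 \/ v10) — v10 is true.
  4. (~v8 \/ ~v6) — ~v8 is true.
  5. (~v4 \/ v2 \/ v9) — v9 is true.
  6. (v1 \/ v10) — v1 is true.
  7. (~v10 \/ ~v5 \/ ~v6) — ~v6 is true.
  8. (v5 \/ ~v7 \/ v2) — v2 is true.
  9. (~v8 \/ ~v4 \/ v6) — ~v8 is true.
  10. (~v6 \/ ~v10 \/ ~v4) — ~v6 is true.
  11. (v6 \/ v3) — v3 is true.
  12. (v2 \/ ~v10) — v2 is true.
  13. (~v10 \/ v4) — v4 is true.
  14. (v3 \/ v8) — v3 is true.
  15. (~v8 \/ v3) — ~v8 is true.
  16. (~v7 \/ ~v5 \/ v8) — ~v5 is true.
  17. (~v6 \/ v5) — ~v6 is true.
  18. (v4 \/ v2 \/ v7) — v2 is true.
  19. (~v6 \/ v7) — ~v6 is true.
  20. (v7 \/ ~v2 \/ v5) — v7 is true.
  21. (v3 \/ ~v2 \/ v10) — v10 is true.
  22. (~v7 \/ v1 \/ ~v2) — v1 is true.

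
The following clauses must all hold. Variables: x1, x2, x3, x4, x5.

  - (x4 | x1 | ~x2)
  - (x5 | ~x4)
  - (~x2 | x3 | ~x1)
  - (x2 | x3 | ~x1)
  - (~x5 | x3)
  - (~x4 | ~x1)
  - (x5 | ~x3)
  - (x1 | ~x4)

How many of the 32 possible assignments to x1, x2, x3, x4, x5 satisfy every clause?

The models are:
  x1=F x2=F x3=F x4=F x5=F
  x1=F x2=F x3=T x4=F x5=T
  x1=T x2=F x3=T x4=F x5=T
  x1=T x2=T x3=T x4=F x5=T
That's 4 in total.

4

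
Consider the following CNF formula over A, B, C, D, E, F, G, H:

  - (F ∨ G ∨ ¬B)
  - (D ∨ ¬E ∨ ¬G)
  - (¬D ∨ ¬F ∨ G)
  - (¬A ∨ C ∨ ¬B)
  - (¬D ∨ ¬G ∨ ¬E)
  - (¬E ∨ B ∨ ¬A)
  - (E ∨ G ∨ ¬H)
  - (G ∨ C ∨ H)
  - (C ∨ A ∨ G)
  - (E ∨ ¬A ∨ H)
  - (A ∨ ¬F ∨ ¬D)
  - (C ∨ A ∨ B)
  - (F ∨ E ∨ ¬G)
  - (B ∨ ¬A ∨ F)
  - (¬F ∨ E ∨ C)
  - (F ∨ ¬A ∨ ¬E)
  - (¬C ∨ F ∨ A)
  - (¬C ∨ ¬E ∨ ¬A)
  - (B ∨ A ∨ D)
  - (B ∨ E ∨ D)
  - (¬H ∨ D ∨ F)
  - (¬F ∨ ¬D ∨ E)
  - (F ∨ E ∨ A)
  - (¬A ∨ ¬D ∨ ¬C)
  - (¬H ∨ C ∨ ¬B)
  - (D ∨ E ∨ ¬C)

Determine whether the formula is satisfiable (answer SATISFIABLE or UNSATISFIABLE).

Branch on A: take A = False.
Branch on B: take B = True.
For the remaining variables, C = True, D = False, E = True, F = True, G = False, H = True works.
So A=0, B=1, C=1, D=0, E=1, F=1, G=0, H=1 is a satisfying assignment.

SATISFIABLE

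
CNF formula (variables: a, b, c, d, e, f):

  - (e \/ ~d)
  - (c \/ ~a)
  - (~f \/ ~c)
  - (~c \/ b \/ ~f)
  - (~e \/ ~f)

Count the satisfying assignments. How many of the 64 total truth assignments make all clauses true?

20

Split on c, then f.
  c=1, f=1: a clause becomes empty — 0.
  c=1, f=0: a, b free; 3 ways for (d,e) × 2^2 = 12.
  c=0, f=1: remaining (a,b,d,e) ∈ {(0,0,0,0); (0,1,0,0)} — 2.
  c=0, f=0: b free; 3 ways for (a,d,e) × 2^1 = 6.
Total: 0 + 12 + 2 + 6 = 20.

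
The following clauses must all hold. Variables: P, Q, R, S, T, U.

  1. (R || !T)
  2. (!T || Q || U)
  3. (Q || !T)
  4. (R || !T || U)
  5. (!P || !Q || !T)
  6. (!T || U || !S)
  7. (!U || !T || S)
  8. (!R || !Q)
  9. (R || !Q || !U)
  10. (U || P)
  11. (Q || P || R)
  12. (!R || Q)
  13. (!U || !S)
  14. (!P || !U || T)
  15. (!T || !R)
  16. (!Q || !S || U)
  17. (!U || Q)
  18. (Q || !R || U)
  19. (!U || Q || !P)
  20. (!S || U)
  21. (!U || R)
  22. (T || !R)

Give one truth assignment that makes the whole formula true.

P = T, Q = T, R = F, S = F, T = F, U = F

Set P = True and propagate.
Try Q = True.
  then T is forced to False.
  then R is forced to False.
  then U is forced to False.
  then S is forced to False.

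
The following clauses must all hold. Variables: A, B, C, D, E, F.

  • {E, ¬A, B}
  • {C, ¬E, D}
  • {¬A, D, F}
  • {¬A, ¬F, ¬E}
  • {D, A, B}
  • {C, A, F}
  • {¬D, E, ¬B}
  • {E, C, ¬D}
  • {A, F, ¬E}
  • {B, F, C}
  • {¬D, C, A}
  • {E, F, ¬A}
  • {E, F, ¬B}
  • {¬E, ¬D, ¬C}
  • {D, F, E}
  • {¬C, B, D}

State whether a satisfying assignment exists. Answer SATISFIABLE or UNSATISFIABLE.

SATISFIABLE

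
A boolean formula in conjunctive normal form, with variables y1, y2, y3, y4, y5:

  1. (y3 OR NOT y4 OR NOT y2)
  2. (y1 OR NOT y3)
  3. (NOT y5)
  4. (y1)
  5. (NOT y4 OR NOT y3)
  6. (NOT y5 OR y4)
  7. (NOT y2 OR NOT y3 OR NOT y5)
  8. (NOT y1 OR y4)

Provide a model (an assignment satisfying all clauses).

y1=1  y2=0  y3=0  y4=1  y5=0

(NOT y5) is a unit clause, so y5 = False.
(y1) is a unit clause, so y1 = True.
Unit propagation: (y4) forces y4 = True.
Unit propagation: (NOT y3) forces y3 = False.
Unit propagation: (NOT y2) forces y2 = False.
Every clause has at least one true literal under this assignment.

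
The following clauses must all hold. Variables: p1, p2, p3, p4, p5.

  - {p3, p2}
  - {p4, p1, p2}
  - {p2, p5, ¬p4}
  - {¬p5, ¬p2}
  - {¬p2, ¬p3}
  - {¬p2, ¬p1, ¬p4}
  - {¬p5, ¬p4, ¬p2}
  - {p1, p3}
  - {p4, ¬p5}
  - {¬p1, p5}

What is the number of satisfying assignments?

2

The models are:
  p1=F p2=F p3=T p4=T p5=T
  p1=T p2=F p3=T p4=T p5=T
That's 2 in total.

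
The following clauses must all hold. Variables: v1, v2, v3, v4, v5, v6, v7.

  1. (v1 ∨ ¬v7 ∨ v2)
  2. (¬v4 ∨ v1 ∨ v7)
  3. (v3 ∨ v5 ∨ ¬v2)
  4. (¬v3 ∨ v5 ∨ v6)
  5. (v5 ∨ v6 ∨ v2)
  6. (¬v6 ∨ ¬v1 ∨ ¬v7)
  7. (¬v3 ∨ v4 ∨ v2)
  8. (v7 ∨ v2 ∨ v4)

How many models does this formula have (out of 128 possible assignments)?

38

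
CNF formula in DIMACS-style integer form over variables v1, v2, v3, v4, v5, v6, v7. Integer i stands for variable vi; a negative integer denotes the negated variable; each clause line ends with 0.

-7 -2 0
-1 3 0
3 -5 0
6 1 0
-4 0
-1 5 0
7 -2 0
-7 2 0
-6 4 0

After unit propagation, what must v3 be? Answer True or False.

True

(~v4) stands alone — v4 = False.
In (~v6 \/ v4), v4 is now false; ~v6 must hold, so v6 = False.
(v1 \/ v6): since v6 = False, the clause reduces to (v1). v1 = True.
In (~v1 \/ v3), ~v1 is now false; v3 must hold, so v3 = True.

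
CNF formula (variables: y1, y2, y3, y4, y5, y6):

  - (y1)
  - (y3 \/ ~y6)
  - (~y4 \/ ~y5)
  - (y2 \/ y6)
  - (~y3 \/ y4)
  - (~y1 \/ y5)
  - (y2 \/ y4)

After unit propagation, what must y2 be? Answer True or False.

True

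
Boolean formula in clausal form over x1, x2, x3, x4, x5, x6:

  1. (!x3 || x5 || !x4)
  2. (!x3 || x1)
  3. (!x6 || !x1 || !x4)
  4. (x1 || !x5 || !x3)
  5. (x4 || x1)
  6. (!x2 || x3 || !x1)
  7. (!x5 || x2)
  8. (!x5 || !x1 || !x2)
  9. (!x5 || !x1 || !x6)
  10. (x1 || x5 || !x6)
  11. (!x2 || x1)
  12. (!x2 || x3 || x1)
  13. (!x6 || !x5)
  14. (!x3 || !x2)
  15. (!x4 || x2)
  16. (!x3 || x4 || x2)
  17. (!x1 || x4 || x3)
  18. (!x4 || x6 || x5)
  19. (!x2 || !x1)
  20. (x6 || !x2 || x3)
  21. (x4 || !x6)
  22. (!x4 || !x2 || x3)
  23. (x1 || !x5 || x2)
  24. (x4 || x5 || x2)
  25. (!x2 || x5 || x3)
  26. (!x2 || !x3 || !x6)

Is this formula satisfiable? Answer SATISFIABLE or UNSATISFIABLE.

x2 = True:
  propagation gives x1=True; an empty clause results — contradiction.
x2 = False:
  propagation gives x5=False, x4=False; an empty clause results — contradiction.
Every branch closes, so no satisfying assignment exists.

UNSATISFIABLE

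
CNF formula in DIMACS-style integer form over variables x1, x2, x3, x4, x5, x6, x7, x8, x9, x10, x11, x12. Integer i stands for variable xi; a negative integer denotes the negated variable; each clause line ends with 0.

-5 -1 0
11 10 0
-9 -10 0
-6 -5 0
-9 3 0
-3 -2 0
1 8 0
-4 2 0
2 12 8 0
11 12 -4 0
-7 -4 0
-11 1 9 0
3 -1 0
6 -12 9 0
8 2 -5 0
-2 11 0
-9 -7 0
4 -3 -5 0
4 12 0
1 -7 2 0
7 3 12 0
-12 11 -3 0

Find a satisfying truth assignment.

Pure literal: x5 appears only negated; assign x5 = False.
x8 occurs only positively in the remaining clauses — set x8 = True.
Branch on x1: take x1 = True.
  then x3 is forced to True.
  then x2 is forced to False.
  then x4 is forced to False.
  then x12 is forced to True.
  then x11 is forced to True.
Set x6 = False and propagate.
  then x9 is forced to True.
  then x10 is forced to False.
  then x7 is forced to False.
Every clause has at least one true literal under this assignment.

x1=T, x2=F, x3=T, x4=F, x5=F, x6=F, x7=F, x8=T, x9=T, x10=F, x11=T, x12=T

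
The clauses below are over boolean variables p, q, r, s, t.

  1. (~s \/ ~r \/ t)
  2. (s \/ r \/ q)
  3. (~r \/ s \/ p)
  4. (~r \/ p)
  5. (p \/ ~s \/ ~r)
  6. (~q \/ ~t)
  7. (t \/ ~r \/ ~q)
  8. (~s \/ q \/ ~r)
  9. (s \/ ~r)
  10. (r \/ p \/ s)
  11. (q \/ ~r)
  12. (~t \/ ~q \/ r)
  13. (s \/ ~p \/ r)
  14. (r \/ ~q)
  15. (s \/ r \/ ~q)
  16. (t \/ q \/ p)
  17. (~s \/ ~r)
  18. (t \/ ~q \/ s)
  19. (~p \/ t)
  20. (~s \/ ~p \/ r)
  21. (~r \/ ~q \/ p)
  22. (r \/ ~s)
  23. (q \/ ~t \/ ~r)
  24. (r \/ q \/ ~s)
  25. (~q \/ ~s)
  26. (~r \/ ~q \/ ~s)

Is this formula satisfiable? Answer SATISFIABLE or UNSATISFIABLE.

UNSATISFIABLE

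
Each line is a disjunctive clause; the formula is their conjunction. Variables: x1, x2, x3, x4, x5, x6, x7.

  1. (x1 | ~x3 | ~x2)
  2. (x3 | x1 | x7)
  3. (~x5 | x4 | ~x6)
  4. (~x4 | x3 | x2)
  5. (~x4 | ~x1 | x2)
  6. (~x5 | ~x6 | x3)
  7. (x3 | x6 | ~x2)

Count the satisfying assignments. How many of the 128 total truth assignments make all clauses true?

49

Case analysis on x3 and x2:
  x3=1, x2=1: x7 free; 7 ways for (x1,x4,x5,x6) × 2^1 = 14.
  x3=1, x2=0: x7 free; 10 ways for (x1,x4,x5,x6) × 2^1 = 20.
  x3=0, x2=1: x4 free; 3 ways for (x1,x5,x6,x7) × 2^1 = 6.
  x3=0, x2=0: 9 of the 32 assignments to (x1,x4,x5,x6,x7) work.
Total: 14 + 20 + 6 + 9 = 49.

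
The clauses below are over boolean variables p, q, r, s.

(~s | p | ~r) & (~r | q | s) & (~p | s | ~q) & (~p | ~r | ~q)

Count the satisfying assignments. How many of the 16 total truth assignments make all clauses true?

9

Case analysis on p and q:
  p=1, q=1: remaining (r,s) ∈ {(0,1)} — 1.
  p=1, q=0: remaining (r,s) ∈ {(0,0); (0,1); (1,1)} — 3.
  p=0, q=1: remaining (r,s) ∈ {(0,0); (0,1); (1,0)} — 3.
  p=0, q=0: remaining (r,s) ∈ {(0,0); (0,1)} — 2.
Total: 1 + 3 + 3 + 2 = 9.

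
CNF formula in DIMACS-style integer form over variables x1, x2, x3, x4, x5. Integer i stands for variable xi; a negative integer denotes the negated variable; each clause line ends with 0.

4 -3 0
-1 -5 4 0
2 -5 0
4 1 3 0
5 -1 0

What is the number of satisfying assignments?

Split on x1, then x4.
  x1=1, x4=1: remaining (x2,x3,x5) ∈ {(1,0,1); (1,1,1)} — 2.
  x1=1, x4=0: a clause becomes empty — 0.
  x1=0, x4=1: x3 free; 3 ways for (x2,x5) × 2^1 = 6.
  x1=0, x4=0: a clause becomes empty — 0.
Total: 2 + 0 + 6 + 0 = 8.

8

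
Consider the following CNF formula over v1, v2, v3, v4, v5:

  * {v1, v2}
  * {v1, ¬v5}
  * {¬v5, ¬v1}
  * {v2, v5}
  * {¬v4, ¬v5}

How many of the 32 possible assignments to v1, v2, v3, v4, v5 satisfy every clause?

8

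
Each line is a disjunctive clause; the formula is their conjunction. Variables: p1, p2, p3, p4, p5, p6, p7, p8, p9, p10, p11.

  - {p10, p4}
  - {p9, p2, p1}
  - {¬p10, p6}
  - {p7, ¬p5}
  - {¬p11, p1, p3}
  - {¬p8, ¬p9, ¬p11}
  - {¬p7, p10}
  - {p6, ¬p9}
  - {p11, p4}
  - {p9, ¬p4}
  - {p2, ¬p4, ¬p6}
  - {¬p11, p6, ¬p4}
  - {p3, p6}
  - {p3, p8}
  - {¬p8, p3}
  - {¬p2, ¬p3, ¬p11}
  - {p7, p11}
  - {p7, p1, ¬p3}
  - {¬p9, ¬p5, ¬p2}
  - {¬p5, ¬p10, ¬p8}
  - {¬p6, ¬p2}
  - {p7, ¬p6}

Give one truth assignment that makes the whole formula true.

p5 occurs only negated in the remaining clauses — set p5 = False.
Branch on p1: take p1 = False.
The remaining clauses are satisfied by p2 = False, p3 = True, p4 = False, p6 = True, p7 = True, p8 = False, p9 = True, p10 = True, p11 = True.
Check each clause:
  1. {p10, p4} — p10 is true.
  2. {p2, p1, p9} — p9 is true.
  3. {¬p10, p6} — p6 is true.
  4. {p7, ¬p5} — ¬p5 is true.
  5. {¬p11, p1, p3} — p3 is true.
  6. {¬p11, ¬p8, ¬p9} — ¬p8 is true.
  7. {¬p7, p10} — p10 is true.
  8. {p6, ¬p9} — p6 is true.
  9. {p4, p11} — p11 is true.
  10. {¬p4, p9} — p9 is true.
  11. {¬p6, p2, ¬p4} — ¬p4 is true.
  12. {¬p11, p6, ¬p4} — ¬p4 is true.
  13. {p3, p6} — p3 is true.
  14. {p8, p3} — p3 is true.
  15. {p3, ¬p8} — ¬p8 is true.
  16. {¬p3, ¬p11, ¬p2} — ¬p2 is true.
  17. {p7, p11} — p11 is true.
  18. {p1, p7, ¬p3} — p7 is true.
  19. {¬p5, ¬p9, ¬p2} — ¬p5 is true.
  20. {¬p5, ¬p8, ¬p10} — ¬p8 is true.
  21. {¬p6, ¬p2} — ¬p2 is true.
  22. {p7, ¬p6} — p7 is true.

p1 = False, p2 = False, p3 = True, p4 = False, p5 = False, p6 = True, p7 = True, p8 = False, p9 = True, p10 = True, p11 = True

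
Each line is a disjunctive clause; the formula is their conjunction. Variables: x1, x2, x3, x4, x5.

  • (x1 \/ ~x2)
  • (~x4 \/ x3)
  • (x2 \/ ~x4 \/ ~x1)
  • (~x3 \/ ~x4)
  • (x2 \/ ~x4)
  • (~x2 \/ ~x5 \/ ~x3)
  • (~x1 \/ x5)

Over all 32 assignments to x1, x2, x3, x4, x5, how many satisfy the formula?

The models are:
  x1=0 x2=0 x3=0 x4=0 x5=0
  x1=0 x2=0 x3=0 x4=0 x5=1
  x1=0 x2=0 x3=1 x4=0 x5=0
  x1=0 x2=0 x3=1 x4=0 x5=1
  x1=1 x2=0 x3=0 x4=0 x5=1
  x1=1 x2=0 x3=1 x4=0 x5=1
  x1=1 x2=1 x3=0 x4=0 x5=1
That's 7 in total.

7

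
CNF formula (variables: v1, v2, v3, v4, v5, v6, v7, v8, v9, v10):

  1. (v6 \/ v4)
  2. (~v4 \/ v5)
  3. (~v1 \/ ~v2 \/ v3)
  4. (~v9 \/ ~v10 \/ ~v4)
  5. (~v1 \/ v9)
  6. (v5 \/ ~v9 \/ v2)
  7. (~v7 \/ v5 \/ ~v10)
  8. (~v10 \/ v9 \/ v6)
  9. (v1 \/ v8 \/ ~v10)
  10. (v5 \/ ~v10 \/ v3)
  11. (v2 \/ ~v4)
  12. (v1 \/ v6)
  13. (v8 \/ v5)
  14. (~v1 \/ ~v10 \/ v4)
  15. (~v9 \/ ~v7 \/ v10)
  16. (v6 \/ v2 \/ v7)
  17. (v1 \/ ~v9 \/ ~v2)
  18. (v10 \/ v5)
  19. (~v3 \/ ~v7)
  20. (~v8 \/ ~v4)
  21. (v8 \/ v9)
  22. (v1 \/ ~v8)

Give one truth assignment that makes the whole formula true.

v1=1, v2=1, v3=1, v4=0, v5=1, v6=1, v7=0, v8=1, v9=1, v10=0

Check each clause:
  1. (v6 \/ v4) — v6 is true.
  2. (~v4 \/ v5) — ~v4 is true.
  3. (~v1 \/ ~v2 \/ v3) — v3 is true.
  4. (~v9 \/ ~v10 \/ ~v4) — ~v4 is true.
  5. (v9 \/ ~v1) — v9 is true.
  6. (~v9 \/ v2 \/ v5) — v2 is true.
  7. (~v10 \/ ~v7 \/ v5) — ~v7 is true.
  8. (v6 \/ v9 \/ ~v10) — v9 is true.
  9. (~v10 \/ v1 \/ v8) — v8 is true.
  10. (v5 \/ ~v10 \/ v3) — v3 is true.
  11. (v2 \/ ~v4) — v2 is true.
  12. (v1 \/ v6) — v1 is true.
  13. (v8 \/ v5) — v8 is true.
  14. (~v1 \/ ~v10 \/ v4) — ~v10 is true.
  15. (~v7 \/ ~v9 \/ v10) — ~v7 is true.
  16. (v2 \/ v7 \/ v6) — v2 is true.
  17. (~v9 \/ ~v2 \/ v1) — v1 is true.
  18. (v5 \/ v10) — v5 is true.
  19. (~v3 \/ ~v7) — ~v7 is true.
  20. (~v8 \/ ~v4) — ~v4 is true.
  21. (v8 \/ v9) — v8 is true.
  22. (~v8 \/ v1) — v1 is true.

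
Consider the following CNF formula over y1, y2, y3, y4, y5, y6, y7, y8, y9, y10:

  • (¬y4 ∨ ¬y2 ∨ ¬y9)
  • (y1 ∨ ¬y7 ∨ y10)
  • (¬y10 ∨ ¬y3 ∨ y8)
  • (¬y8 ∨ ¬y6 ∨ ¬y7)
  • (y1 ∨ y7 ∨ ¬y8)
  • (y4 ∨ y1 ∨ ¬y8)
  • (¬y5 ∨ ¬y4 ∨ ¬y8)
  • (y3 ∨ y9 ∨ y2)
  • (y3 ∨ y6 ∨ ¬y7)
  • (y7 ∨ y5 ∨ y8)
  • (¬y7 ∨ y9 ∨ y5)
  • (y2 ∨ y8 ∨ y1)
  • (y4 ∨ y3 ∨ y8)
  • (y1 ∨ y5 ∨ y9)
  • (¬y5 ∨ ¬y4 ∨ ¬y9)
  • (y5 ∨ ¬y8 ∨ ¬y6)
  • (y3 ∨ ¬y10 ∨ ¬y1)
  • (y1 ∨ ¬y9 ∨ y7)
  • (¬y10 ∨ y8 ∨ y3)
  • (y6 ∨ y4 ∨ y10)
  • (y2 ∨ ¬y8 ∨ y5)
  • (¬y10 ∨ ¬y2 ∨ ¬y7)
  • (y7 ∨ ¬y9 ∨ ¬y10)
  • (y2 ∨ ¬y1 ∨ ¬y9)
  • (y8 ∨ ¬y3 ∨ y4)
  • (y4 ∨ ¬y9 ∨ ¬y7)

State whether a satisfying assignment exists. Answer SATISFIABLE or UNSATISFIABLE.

SATISFIABLE

Branch on y1: take y1 = True.
The remaining clauses are satisfied by y2 = False, y3 = True, y4 = True, y5 = True, y6 = True, y7 = True, y8 = False, y9 = False, y10 = False.
So y1=True, y2=False, y3=True, y4=True, y5=True, y6=True, y7=True, y8=False, y9=False, y10=False is a satisfying assignment.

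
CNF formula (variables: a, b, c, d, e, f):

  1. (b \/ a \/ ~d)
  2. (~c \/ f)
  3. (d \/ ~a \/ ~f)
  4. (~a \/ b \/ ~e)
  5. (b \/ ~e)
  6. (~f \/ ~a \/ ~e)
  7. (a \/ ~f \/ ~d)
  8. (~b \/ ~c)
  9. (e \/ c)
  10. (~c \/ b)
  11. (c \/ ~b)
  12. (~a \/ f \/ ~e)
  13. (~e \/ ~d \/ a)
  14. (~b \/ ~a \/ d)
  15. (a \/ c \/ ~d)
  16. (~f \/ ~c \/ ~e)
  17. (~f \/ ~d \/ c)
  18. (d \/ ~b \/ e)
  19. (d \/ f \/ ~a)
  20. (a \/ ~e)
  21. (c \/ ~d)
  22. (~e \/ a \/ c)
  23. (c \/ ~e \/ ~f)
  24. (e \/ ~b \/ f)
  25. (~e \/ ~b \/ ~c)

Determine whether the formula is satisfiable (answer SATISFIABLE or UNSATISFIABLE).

e = True:
  propagation gives b=True, c=False; an empty clause results — contradiction.
e = False:
  propagation gives c=True, f=True, b=False; an empty clause results — contradiction.
Every branch closes, so no satisfying assignment exists.

UNSATISFIABLE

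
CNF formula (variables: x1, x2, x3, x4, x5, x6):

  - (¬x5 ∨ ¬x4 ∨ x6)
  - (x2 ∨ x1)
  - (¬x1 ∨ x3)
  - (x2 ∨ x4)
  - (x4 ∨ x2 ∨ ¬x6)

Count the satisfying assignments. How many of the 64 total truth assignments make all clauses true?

24

Split on x2, then x4.
  x2=1, x4=1: 9 of the 16 assignments to (x1,x3,x5,x6) work.
  x2=1, x4=0: x5, x6 free; 3 ways for (x1,x3) × 2^2 = 12.
  x2=0, x4=1: remaining (x1,x3,x5,x6) ∈ {(1,1,0,0); (1,1,0,1); (1,1,1,1)} — 3.
  x2=0, x4=0: a clause becomes empty — 0.
Total: 9 + 12 + 3 + 0 = 24.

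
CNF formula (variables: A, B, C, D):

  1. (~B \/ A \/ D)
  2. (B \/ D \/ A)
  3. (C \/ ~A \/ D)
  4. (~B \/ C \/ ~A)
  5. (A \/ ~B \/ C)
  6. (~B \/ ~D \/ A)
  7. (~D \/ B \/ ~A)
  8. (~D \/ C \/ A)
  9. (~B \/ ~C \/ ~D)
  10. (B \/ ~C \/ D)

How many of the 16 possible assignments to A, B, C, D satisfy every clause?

2

The models are:
  A=0 B=0 C=1 D=1
  A=1 B=1 C=1 D=0
Count: 2.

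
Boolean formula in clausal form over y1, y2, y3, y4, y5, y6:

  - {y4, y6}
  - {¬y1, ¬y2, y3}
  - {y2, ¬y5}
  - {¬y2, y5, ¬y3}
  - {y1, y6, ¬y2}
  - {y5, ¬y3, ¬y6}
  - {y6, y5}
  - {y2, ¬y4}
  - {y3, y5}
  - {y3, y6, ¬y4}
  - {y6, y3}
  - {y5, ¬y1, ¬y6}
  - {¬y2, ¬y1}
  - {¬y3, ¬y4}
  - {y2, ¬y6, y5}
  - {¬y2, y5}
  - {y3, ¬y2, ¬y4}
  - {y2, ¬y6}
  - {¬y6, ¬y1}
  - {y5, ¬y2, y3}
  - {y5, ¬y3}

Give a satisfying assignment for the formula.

y1 = F, y2 = T, y3 = T, y4 = F, y5 = T, y6 = T

Branch on y1: take y1 = False.
Set y2 = True and propagate.
  then y6 is forced to True.
  then y5 is forced to True.
Try y3 = True.
  then y4 is forced to False.
Every clause has at least one true literal under this assignment.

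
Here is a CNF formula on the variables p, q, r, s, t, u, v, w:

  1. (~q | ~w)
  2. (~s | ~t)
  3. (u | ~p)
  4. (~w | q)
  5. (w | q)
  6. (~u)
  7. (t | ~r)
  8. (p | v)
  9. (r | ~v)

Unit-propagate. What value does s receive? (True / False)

(~u) stands alone — u = False.
(~p | u) with u = False leaves only ~p, so p = False.
In (p | v), p is now false; v must hold, so v = True.
In (r | ~v), ~v is now false; r must hold, so r = True.
In (t | ~r), ~r is now false; t must hold, so t = True.
(~t | ~s): since t = True, the clause reduces to (~s). s = False.

False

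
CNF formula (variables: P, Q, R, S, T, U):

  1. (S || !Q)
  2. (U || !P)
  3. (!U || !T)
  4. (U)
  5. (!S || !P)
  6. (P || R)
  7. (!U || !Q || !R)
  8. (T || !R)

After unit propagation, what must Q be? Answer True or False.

False

(U) stands alone — U = True.
From (!T || !U) and U = True: T = False.
(!R || T) with T = False leaves only !R, so R = False.
In (P || R), R is now false; P must hold, so P = True.
From (!P || !S) and P = True: S = False.
(!Q || S) with S = False leaves only !Q, so Q = False.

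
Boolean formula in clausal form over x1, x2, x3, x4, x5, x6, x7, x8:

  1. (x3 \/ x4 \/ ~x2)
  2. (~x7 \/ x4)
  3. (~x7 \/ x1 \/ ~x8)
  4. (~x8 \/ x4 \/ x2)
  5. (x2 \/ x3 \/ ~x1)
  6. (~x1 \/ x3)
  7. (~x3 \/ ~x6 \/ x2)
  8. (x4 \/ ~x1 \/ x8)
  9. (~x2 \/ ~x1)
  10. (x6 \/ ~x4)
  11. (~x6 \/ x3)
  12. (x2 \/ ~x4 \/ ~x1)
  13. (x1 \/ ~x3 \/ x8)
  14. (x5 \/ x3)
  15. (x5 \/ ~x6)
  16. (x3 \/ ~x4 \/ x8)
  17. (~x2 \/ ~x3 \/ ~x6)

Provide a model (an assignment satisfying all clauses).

Pure literal: x5 appears only positively; assign x5 = True.
Pure literal: x7 appears only negated; assign x7 = False.
Branch on x1: take x1 = False.
For the remaining variables, x2 = True, x3 = True, x4 = False, x6 = False, x8 = True works.

x1=False  x2=True  x3=True  x4=False  x5=True  x6=False  x7=False  x8=True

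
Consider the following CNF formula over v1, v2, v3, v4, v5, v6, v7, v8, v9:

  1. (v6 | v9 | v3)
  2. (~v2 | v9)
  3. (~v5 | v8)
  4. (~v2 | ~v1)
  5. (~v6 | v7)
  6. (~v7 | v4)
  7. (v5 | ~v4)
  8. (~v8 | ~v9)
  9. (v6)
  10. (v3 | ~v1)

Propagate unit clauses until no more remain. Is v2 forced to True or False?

False

(v6) stands alone — v6 = True.
(~v6 | v7): since v6 = True, the clause reduces to (v7). v7 = True.
In (v4 | ~v7), ~v7 is now false; v4 must hold, so v4 = True.
From (v5 | ~v4) and v4 = True: v5 = True.
In (~v5 | v8), ~v5 is now false; v8 must hold, so v8 = True.
In (~v9 | ~v8), ~v8 is now false; ~v9 must hold, so v9 = False.
(v9 | ~v2): since v9 = False, the clause reduces to (~v2). v2 = False.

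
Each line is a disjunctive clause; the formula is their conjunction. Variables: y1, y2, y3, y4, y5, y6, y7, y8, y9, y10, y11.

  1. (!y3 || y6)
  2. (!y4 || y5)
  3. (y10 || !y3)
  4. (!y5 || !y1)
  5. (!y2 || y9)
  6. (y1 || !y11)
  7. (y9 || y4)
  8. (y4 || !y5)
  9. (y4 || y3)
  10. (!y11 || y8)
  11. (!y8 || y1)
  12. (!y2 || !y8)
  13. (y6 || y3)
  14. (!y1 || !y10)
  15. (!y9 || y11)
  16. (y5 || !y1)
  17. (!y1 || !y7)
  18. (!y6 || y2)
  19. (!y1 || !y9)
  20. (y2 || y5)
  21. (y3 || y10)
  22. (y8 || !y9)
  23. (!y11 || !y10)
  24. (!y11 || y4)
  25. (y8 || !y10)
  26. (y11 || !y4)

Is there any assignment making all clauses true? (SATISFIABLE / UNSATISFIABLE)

UNSATISFIABLE

y1 = True:
  propagation gives y5=False; an empty clause results — contradiction.
y1 = False:
  propagation gives y11=False, y8=False, y9=False, y2=False; an empty clause results — contradiction.
Every branch closes, so no satisfying assignment exists.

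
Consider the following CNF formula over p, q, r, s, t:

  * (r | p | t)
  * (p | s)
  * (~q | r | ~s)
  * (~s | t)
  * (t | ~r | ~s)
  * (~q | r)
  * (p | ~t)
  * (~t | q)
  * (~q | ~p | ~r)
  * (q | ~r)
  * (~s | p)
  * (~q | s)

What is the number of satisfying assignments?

Satisfying assignments:
  p=1 q=0 r=0 s=0 t=0
That's 1 in total.

1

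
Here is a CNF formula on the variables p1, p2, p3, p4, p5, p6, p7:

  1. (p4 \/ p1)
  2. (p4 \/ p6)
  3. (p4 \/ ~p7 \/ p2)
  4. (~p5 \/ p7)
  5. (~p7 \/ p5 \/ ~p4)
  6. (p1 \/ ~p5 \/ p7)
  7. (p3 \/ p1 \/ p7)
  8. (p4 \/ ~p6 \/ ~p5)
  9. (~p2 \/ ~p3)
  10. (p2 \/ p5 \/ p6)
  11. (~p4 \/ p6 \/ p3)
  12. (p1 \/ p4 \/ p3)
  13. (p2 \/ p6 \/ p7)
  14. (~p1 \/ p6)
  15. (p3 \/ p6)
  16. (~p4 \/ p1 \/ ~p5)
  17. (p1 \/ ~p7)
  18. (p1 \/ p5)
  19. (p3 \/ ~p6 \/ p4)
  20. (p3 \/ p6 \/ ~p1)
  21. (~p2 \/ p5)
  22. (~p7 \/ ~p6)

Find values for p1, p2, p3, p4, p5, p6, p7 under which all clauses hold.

p1=1  p2=0  p3=1  p4=0  p5=0  p6=1  p7=0

Try p1 = True.
  then p6 is forced to True.
  then p7 is forced to False.
  then p5 is forced to False.
  then p2 is forced to False.
Branch on p3: take p3 = True.
p4 is now unconstrained; take p4 = False.
Every clause has at least one true literal under this assignment.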